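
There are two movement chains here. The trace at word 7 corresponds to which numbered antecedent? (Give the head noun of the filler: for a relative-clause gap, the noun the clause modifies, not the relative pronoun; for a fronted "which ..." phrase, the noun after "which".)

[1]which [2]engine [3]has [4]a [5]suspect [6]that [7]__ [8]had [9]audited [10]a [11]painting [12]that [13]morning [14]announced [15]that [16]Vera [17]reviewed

5

The marked gap is inside the relative clause, the subject of "audited".
Its filler is the head noun "suspect" (via "that"), at word 5.
(The other dependency links word 2 to a gap after word 17.)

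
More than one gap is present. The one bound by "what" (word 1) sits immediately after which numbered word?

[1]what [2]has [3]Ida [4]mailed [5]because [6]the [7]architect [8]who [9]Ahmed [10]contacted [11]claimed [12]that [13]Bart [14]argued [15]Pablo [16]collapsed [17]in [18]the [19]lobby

The displaced element is "what" (word 1).
It functions as the direct object of "mailed", so the gap sits immediately after word 4 ("mailed").
Base order: Ida has mailed what because the architect who Ahmed contacted claimed that Bart argued Pablo collapsed in the lobby.

4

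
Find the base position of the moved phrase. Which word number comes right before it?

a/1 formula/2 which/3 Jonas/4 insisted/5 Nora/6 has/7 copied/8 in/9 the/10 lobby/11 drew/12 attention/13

The displaced element is "a formula" (word 2).
It is linked across 1 clause boundary (Ø).
It functions as the direct object of "copied", so the gap sits immediately after word 8 ("copied").
Base order: Jonas insisted Nora has copied a formula in the lobby.

8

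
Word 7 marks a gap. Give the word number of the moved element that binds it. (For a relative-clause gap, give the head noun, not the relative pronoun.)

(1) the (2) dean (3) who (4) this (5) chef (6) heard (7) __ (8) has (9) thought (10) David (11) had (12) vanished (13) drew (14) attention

The gap at 7 is the subject of "thought", inside a relative clause.
The relative pronoun is "who" (word 3); it is bound by the head noun immediately before it.
Its filler is the head noun "dean", at word 2.

2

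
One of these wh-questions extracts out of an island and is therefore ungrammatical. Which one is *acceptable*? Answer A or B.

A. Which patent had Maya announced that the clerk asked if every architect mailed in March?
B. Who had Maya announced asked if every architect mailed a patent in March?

In A, the wh-phrase is extracted from inside a wh-island (introduced by "if"), which blocks movement.
In B, the extraction path crosses only that-complement boundaries, which are transparent.
So B is grammatical.

B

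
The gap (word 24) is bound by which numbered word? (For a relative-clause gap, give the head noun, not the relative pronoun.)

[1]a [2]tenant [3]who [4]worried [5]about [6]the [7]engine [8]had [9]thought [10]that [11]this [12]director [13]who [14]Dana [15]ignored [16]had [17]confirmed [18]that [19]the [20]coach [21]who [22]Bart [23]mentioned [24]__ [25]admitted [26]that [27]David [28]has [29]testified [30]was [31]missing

20

The gap at 24 is the subject of "admitted", inside a relative clause.
The relative pronoun is "who" (word 21); it is bound by the head noun immediately before it.
Its filler is the head noun "coach", at word 20.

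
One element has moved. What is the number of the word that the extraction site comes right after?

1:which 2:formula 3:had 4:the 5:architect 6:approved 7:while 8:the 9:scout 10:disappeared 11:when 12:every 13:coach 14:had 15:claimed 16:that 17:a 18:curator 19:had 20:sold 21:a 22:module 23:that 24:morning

The displaced element is "which formula" (word 2).
It functions as the direct object of "approved", so the gap sits immediately after word 6 ("approved").
Base order: The architect had approved which formula while the scout disappeared when every coach had claimed that a curator had sold a module that morning.

6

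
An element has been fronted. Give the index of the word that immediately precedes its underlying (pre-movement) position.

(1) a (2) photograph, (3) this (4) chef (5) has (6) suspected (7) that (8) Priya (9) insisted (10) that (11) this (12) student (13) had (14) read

14

The displaced element is "a photograph" (word 2).
It is linked across 2 clause boundaries (that → that).
It functions as the direct object of "read", so the gap sits immediately after word 14 ("read").
Base order: This chef has suspected that Priya insisted that this student had read a photograph.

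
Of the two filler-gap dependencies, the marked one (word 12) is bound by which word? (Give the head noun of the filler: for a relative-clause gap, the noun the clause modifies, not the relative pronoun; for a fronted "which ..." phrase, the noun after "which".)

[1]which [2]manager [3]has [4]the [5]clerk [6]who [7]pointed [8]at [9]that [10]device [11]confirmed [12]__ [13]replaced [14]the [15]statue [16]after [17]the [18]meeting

The marked gap is the subject of "replaced".
Its filler is the fronted wh-phrase "which manager", at word 2.
(The other dependency links word 5 to a gap after word 6.)

2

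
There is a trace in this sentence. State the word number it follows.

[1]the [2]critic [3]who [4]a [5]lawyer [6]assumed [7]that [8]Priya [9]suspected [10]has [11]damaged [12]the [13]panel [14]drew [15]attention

9

The displaced element is "the critic" (word 2).
It is linked across 2 clause boundaries (that → Ø).
It functions as the subject of "damaged", so the gap sits immediately after word 9 ("suspected").
Base order: A lawyer assumed that Priya suspected the critic has damaged the panel.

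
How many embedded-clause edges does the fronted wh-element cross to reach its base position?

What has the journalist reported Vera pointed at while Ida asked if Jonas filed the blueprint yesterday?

"what" is extracted from the PP object of "pointed".
Boundaries crossed, outermost first: [Ø] — 1 in total.

1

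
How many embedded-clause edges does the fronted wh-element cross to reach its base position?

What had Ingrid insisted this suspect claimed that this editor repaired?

2

"what" is extracted from the object of "repaired".
Boundaries crossed, outermost first: [Ø], [that] — 2 in total.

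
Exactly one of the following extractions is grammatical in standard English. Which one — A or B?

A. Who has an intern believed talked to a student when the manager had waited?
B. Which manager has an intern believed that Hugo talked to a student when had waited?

In B, the wh-phrase is extracted from inside an adjunct island (introduced by "when"), which blocks movement.
In A, the extraction path crosses only that-complement boundaries, which are transparent.
So A is grammatical.

A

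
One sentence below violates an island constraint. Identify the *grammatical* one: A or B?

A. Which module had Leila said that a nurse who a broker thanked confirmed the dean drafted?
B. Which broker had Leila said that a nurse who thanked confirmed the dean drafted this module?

A

In B, the wh-phrase is extracted from inside a complex-NP island (relative clause) (introduced by "who"), which blocks movement.
In A, the extraction path crosses only that-complement boundaries, which are transparent.
So A is grammatical.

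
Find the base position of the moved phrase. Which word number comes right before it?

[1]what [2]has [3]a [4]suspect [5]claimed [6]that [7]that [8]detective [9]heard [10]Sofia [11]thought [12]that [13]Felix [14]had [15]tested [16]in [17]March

The displaced element is "what" (word 1).
It is linked across 3 clause boundaries (that → Ø → that).
It functions as the direct object of "tested", so the gap sits immediately after word 15 ("tested").
Base order: A suspect has claimed that that detective heard Sofia thought that Felix had tested what in March.

15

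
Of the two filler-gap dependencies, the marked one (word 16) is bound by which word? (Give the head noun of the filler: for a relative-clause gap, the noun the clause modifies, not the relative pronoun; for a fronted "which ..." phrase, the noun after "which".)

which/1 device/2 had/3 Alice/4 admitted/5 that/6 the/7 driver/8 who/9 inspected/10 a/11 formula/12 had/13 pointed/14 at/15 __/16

2

The marked gap is the object of the preposition "at" of "pointed".
Its filler is the fronted wh-phrase "which device", at word 2.
(The other dependency links word 8 to a gap after word 9.)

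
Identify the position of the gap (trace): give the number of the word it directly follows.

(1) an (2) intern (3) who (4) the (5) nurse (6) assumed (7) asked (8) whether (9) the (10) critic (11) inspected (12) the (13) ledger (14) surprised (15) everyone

The displaced element is "an intern" (word 2).
It is linked across 1 clause boundary (Ø).
It functions as the subject of "asked", so the gap sits immediately after word 6 ("assumed").
Base order: The nurse assumed an intern asked whether the critic inspected the ledger.

6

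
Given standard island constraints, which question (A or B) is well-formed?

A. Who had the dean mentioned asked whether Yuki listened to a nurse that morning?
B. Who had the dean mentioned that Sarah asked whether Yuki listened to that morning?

A

In B, the wh-phrase is extracted from inside a wh-island (introduced by "whether"), which blocks movement.
In A, the extraction path crosses only that-complement boundaries, which are transparent.
So A is grammatical.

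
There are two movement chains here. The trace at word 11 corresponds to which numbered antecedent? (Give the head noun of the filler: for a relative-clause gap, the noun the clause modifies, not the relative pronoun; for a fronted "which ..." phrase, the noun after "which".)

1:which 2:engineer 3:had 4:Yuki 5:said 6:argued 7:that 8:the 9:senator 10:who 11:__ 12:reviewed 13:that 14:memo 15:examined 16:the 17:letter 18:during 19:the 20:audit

The marked gap is inside the relative clause, the subject of "reviewed".
Its filler is the head noun "senator" (via "who"), at word 9.
(The other dependency links word 2 to a gap after word 5.)

9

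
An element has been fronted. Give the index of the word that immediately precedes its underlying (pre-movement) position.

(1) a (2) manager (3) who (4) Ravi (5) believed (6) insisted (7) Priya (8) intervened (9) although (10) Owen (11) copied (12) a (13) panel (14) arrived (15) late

5

The displaced element is "a manager" (word 2).
It is linked across 1 clause boundary (Ø).
It functions as the subject of "insisted", so the gap sits immediately after word 5 ("believed").
Base order: Ravi believed that a manager insisted Priya intervened although Owen copied a panel.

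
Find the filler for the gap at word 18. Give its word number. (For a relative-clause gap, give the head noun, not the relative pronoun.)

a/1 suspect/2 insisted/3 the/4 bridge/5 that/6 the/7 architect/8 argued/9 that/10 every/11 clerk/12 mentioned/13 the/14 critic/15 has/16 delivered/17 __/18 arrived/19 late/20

5

The gap at 18 is the object of "delivered", inside a relative clause.
The relative pronoun is "that" (word 6); it is bound by the head noun immediately before it.
Its filler is the head noun "bridge", at word 5.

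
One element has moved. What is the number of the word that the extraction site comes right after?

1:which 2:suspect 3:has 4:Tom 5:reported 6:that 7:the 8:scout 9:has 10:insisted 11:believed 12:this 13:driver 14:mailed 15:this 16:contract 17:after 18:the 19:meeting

10

The displaced element is "which suspect" (word 2).
It is linked across 2 clause boundaries (that → Ø).
It functions as the subject of "believed", so the gap sits immediately after word 10 ("insisted").
Base order: Tom has reported that the scout has insisted which suspect believed this driver mailed this contract after the meeting.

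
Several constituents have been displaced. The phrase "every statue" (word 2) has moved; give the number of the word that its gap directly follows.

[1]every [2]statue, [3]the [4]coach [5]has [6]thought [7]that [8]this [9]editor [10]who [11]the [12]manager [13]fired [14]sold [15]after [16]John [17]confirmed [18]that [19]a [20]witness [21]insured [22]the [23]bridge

14

The displaced element is "every statue" (word 2).
It is linked across 1 clause boundary (that).
It functions as the direct object of "sold", so the gap sits immediately after word 14 ("sold").
Base order: The coach has thought that this editor who the manager fired sold every statue after John confirmed that a witness insured the bridge.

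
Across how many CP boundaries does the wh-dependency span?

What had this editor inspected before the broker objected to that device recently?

"what" originates inside the matrix clause — no clause boundary is crossed.

0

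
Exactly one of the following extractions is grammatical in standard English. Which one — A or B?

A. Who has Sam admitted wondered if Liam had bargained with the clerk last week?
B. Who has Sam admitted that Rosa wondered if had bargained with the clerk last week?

A

In B, the wh-phrase is extracted from inside a wh-island (introduced by "if"), which blocks movement.
In A, the extraction path crosses only that-complement boundaries, which are transparent.
So A is grammatical.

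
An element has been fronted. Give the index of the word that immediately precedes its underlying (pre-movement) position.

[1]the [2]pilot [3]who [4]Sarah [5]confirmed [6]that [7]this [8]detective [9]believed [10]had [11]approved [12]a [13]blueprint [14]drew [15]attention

The displaced element is "the pilot" (word 2).
It is linked across 2 clause boundaries (that → Ø).
It functions as the subject of "approved", so the gap sits immediately after word 9 ("believed").
Base order: Sarah confirmed that this detective believed the pilot had approved a blueprint.

9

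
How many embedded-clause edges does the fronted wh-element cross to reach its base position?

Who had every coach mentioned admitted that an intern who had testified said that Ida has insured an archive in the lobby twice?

"who" is extracted from the subject of "admitted".
Boundaries crossed, outermost first: [Ø] — 1 in total.

1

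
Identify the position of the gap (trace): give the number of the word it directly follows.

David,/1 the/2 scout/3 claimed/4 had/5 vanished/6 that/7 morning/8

The displaced element is "David" (word 1).
It is linked across 1 clause boundary (Ø).
It functions as the subject of "vanished", so the gap sits immediately after word 4 ("claimed").
Base order: The scout claimed that David had vanished that morning.

4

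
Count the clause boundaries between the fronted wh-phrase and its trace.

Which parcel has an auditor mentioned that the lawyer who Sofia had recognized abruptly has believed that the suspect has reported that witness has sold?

3

"which parcel" is extracted from the object of "sold".
Boundaries crossed, outermost first: [that], [that], [Ø] — 3 in total.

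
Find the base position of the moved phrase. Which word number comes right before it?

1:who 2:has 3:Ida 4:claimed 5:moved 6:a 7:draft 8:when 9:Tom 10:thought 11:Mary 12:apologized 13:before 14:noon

The displaced element is "who" (word 1).
It is linked across 1 clause boundary (Ø).
It functions as the subject of "moved", so the gap sits immediately after word 4 ("claimed").
Base order: Ida has claimed that who moved a draft when Tom thought Mary apologized before noon.

4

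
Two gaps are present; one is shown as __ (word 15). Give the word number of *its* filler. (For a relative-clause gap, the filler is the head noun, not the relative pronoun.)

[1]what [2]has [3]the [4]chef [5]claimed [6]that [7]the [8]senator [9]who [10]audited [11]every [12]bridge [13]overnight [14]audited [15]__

The marked gap is the direct object of "audited".
Its filler is the fronted wh-phrase "what", at word 1.
(The other dependency links word 8 to a gap after word 9.)

1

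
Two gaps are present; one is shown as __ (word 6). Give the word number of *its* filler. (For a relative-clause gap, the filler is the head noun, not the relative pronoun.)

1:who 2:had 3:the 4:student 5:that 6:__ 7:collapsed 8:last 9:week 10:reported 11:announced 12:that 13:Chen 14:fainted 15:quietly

The marked gap is inside the relative clause, the subject of "collapsed".
Its filler is the head noun "student" (via "that"), at word 4.
(The other dependency links word 1 to a gap after word 10.)

4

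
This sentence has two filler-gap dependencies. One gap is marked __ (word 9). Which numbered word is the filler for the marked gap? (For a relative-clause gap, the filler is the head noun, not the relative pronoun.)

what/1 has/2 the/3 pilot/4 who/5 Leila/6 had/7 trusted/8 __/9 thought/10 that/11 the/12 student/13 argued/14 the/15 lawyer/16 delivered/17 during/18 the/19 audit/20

The marked gap is inside the relative clause, the direct object of "trusted".
Its filler is the head noun "pilot" (via "who"), at word 4.
(The other dependency links word 1 to a gap after word 17.)

4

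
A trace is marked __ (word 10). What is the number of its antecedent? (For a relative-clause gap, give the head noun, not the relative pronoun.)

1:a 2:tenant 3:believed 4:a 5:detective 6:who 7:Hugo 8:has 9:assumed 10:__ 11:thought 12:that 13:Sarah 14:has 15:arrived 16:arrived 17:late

5

The gap at 10 is the subject of "thought", inside a relative clause.
The relative pronoun is "who" (word 6); it is bound by the head noun immediately before it.
Its filler is the head noun "detective", at word 5.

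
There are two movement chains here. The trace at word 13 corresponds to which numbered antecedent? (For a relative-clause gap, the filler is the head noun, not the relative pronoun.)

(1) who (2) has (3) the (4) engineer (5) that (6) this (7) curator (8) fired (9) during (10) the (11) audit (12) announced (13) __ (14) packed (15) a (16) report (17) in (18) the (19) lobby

The marked gap is the subject of "packed".
Its filler is the fronted wh-phrase "who", at word 1.
(The other dependency links word 4 to a gap after word 8.)

1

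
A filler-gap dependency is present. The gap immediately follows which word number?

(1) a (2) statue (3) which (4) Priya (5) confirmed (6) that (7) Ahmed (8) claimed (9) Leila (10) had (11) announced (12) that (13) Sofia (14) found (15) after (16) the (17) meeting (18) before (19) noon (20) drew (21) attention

14

The displaced element is "a statue" (word 2).
It is linked across 3 clause boundaries (that → Ø → that).
It functions as the direct object of "found", so the gap sits immediately after word 14 ("found").
Base order: Priya confirmed that Ahmed claimed Leila had announced that Sofia found a statue after the meeting before noon.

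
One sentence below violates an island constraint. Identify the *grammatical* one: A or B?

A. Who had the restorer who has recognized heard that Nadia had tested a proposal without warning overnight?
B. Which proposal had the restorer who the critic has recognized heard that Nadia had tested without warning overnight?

B

In A, the wh-phrase is extracted from inside a complex-NP island (relative clause) (introduced by "who"), which blocks movement.
In B, the extraction path crosses only that-complement boundaries, which are transparent.
So B is grammatical.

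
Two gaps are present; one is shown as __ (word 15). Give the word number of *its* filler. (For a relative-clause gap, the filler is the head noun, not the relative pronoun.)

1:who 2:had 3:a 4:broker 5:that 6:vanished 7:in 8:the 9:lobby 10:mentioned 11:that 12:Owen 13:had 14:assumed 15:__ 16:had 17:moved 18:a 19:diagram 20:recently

The marked gap is the subject of "moved".
Its filler is the fronted wh-phrase "who", at word 1.
(The other dependency links word 4 to a gap after word 5.)

1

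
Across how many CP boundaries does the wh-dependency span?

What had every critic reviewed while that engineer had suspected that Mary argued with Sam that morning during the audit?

"what" originates inside the matrix clause — no clause boundary is crossed.

0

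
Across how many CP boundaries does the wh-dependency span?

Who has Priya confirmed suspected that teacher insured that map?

1

"who" is extracted from the subject of "suspected".
Boundaries crossed, outermost first: [Ø] — 1 in total.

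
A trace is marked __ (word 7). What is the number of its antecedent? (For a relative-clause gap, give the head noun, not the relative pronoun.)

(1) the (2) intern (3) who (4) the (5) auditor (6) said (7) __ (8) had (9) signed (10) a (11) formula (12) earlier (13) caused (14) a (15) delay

2

The gap at 7 is the subject of "signed", inside a relative clause.
The relative pronoun is "who" (word 3); it is bound by the head noun immediately before it.
Its filler is the head noun "intern", at word 2.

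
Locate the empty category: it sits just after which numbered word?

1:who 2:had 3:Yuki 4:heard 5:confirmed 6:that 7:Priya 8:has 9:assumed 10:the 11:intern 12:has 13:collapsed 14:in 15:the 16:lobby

The displaced element is "who" (word 1).
It is linked across 1 clause boundary (Ø).
It functions as the subject of "confirmed", so the gap sits immediately after word 4 ("heard").
Base order: Yuki had heard who confirmed that Priya has assumed the intern has collapsed in the lobby.

4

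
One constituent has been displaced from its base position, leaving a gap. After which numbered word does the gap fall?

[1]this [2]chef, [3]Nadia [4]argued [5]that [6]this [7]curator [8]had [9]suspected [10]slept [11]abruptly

9

The displaced element is "this chef" (word 2).
It is linked across 2 clause boundaries (that → Ø).
It functions as the subject of "slept", so the gap sits immediately after word 9 ("suspected").
Base order: Nadia argued that this curator had suspected that this chef slept abruptly.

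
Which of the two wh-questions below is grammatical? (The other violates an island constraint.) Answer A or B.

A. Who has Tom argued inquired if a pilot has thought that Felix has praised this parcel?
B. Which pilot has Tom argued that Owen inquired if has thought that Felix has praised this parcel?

In B, the wh-phrase is extracted from inside a wh-island (introduced by "if"), which blocks movement.
In A, the extraction path crosses only that-complement boundaries, which are transparent.
So A is grammatical.

A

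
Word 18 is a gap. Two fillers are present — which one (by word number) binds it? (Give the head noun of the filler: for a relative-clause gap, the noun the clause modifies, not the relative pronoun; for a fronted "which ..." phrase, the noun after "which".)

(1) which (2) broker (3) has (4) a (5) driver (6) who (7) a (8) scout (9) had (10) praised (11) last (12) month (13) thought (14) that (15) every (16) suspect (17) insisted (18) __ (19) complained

The marked gap is the subject of "complained".
Its filler is the fronted wh-phrase "which broker", at word 2.
(The other dependency links word 5 to a gap after word 10.)

2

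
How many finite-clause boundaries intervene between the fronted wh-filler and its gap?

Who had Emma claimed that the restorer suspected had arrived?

2

"who" is extracted from the subject of "arrived".
Boundaries crossed, outermost first: [that], [Ø] — 2 in total.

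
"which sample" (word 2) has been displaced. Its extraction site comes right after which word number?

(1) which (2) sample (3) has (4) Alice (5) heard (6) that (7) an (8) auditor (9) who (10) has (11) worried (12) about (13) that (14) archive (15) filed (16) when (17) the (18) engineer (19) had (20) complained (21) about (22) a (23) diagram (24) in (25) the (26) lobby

15

The displaced element is "which sample" (word 2).
It is linked across 1 clause boundary (that).
It functions as the direct object of "filed", so the gap sits immediately after word 15 ("filed").
Base order: Alice has heard that an auditor who has worried about that archive filed which sample when the engineer had complained about a diagram in the lobby.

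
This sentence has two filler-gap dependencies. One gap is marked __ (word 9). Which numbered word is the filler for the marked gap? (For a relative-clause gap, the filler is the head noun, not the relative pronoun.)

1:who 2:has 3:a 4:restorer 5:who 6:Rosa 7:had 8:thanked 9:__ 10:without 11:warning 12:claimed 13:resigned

4

The marked gap is inside the relative clause, the direct object of "thanked".
Its filler is the head noun "restorer" (via "who"), at word 4.
(The other dependency links word 1 to a gap after word 12.)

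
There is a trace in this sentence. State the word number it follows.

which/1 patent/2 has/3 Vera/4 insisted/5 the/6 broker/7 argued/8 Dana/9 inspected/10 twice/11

10

The displaced element is "which patent" (word 2).
It is linked across 2 clause boundaries (Ø → Ø).
It functions as the direct object of "inspected", so the gap sits immediately after word 10 ("inspected").
Base order: Vera has insisted the broker argued Dana inspected which patent twice.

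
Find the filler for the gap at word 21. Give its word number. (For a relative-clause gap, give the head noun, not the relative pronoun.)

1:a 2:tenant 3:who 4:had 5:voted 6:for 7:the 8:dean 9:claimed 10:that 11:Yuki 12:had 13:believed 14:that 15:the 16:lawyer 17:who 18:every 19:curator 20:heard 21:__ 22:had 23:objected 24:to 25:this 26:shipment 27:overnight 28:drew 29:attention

16

The gap at 21 is the subject of "objected", inside a relative clause.
The relative pronoun is "who" (word 17); it is bound by the head noun immediately before it.
Its filler is the head noun "lawyer", at word 16.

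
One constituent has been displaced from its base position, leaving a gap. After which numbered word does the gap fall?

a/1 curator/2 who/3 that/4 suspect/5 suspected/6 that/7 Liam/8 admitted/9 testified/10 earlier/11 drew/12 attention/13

9

The displaced element is "a curator" (word 2).
It is linked across 2 clause boundaries (that → Ø).
It functions as the subject of "testified", so the gap sits immediately after word 9 ("admitted").
Base order: That suspect suspected that Liam admitted that a curator testified earlier.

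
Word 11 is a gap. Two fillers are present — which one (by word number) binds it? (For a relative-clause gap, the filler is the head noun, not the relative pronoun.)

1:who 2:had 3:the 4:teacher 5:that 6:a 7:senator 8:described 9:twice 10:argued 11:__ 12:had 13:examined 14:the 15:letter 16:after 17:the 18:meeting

1

The marked gap is the subject of "examined".
Its filler is the fronted wh-phrase "who", at word 1.
(The other dependency links word 4 to a gap after word 8.)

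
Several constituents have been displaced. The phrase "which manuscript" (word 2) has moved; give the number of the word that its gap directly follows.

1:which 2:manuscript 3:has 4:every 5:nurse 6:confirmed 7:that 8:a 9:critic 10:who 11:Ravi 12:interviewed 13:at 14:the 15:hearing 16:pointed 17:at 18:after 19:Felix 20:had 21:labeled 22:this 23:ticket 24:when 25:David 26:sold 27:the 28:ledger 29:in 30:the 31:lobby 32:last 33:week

17

The displaced element is "which manuscript" (word 2).
It is linked across 1 clause boundary (that).
It functions as the object of the preposition "at" of "pointed", so the gap sits immediately after word 17 ("at").
Base order: Every nurse has confirmed that a critic who Ravi interviewed at the hearing pointed at which manuscript after Felix had labeled this ticket when David sold the ledger in the lobby last week.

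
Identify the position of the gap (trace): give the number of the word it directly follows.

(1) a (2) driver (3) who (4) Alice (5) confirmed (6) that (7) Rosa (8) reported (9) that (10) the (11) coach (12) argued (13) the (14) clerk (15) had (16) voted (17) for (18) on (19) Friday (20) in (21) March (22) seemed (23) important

17

The displaced element is "a driver" (word 2).
It is linked across 3 clause boundaries (that → that → Ø).
It functions as the object of the preposition "for" of "voted", so the gap sits immediately after word 17 ("for").
Base order: Alice confirmed that Rosa reported that the coach argued the clerk had voted for a driver on Friday in March.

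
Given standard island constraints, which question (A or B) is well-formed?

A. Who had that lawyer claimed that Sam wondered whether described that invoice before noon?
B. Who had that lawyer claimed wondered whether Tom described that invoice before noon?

In A, the wh-phrase is extracted from inside a wh-island (introduced by "whether"), which blocks movement.
In B, the extraction path crosses only that-complement boundaries, which are transparent.
So B is grammatical.

B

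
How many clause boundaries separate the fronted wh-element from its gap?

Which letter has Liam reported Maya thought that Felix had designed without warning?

2

"which letter" is extracted from the object of "designed".
Boundaries crossed, outermost first: [Ø], [that] — 2 in total.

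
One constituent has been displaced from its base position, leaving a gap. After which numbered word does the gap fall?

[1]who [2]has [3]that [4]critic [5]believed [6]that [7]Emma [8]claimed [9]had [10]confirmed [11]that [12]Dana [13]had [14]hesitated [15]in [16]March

8

The displaced element is "who" (word 1).
It is linked across 2 clause boundaries (that → Ø).
It functions as the subject of "confirmed", so the gap sits immediately after word 8 ("claimed").
Base order: That critic has believed that Emma claimed that who had confirmed that Dana had hesitated in March.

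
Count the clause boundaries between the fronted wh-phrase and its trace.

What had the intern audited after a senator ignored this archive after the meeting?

0

"what" originates inside the matrix clause — no clause boundary is crossed.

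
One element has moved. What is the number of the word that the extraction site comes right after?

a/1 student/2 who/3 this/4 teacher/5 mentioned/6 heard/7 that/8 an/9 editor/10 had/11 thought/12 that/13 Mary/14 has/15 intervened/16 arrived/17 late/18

6

The displaced element is "a student" (word 2).
It is linked across 1 clause boundary (Ø).
It functions as the subject of "heard", so the gap sits immediately after word 6 ("mentioned").
Base order: This teacher mentioned a student heard that an editor had thought that Mary has intervened.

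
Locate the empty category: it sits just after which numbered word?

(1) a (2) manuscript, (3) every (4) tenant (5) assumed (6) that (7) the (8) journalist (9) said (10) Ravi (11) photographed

11

The displaced element is "a manuscript" (word 2).
It is linked across 2 clause boundaries (that → Ø).
It functions as the direct object of "photographed", so the gap sits immediately after word 11 ("photographed").
Base order: Every tenant assumed that the journalist said Ravi photographed a manuscript.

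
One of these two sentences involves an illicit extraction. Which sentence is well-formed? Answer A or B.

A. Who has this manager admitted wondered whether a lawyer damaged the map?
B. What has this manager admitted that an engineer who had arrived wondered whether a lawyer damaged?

In B, the wh-phrase is extracted from inside a wh-island (introduced by "whether"), which blocks movement.
In A, the extraction path crosses only that-complement boundaries, which are transparent.
So A is grammatical.

A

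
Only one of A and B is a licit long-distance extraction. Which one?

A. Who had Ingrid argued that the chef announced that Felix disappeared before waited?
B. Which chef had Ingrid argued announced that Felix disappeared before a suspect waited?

B

In A, the wh-phrase is extracted from inside an adjunct island (introduced by "before"), which blocks movement.
In B, the extraction path crosses only that-complement boundaries, which are transparent.
So B is grammatical.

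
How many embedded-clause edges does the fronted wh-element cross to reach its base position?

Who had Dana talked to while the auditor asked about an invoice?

"who" originates inside the matrix clause — no clause boundary is crossed.

0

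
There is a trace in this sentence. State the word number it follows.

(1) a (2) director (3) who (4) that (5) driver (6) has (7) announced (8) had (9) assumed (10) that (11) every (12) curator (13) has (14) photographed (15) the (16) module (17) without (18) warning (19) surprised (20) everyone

The displaced element is "a director" (word 2).
It is linked across 1 clause boundary (Ø).
It functions as the subject of "assumed", so the gap sits immediately after word 7 ("announced").
Base order: That driver has announced a director had assumed that every curator has photographed the module without warning.

7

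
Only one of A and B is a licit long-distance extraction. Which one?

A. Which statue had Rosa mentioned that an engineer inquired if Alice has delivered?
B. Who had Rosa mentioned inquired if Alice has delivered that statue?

B

In A, the wh-phrase is extracted from inside a wh-island (introduced by "if"), which blocks movement.
In B, the extraction path crosses only that-complement boundaries, which are transparent.
So B is grammatical.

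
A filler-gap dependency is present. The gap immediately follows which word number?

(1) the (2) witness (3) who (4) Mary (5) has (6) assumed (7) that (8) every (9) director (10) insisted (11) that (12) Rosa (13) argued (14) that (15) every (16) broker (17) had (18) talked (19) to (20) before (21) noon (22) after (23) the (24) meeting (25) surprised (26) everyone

The displaced element is "the witness" (word 2).
It is linked across 3 clause boundaries (that → that → that).
It functions as the object of the preposition "to" of "talked", so the gap sits immediately after word 19 ("to").
Base order: Mary has assumed that every director insisted that Rosa argued that every broker had talked to the witness before noon after the meeting.

19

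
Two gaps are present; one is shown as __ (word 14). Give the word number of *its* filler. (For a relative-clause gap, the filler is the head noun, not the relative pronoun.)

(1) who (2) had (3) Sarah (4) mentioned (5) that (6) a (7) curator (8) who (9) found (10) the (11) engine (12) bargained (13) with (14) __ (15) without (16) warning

The marked gap is the object of the preposition "with" of "bargained".
Its filler is the fronted wh-phrase "who", at word 1.
(The other dependency links word 7 to a gap after word 8.)

1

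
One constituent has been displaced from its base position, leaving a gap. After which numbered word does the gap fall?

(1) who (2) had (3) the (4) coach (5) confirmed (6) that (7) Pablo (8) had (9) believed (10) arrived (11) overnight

The displaced element is "who" (word 1).
It is linked across 2 clause boundaries (that → Ø).
It functions as the subject of "arrived", so the gap sits immediately after word 9 ("believed").
Base order: The coach had confirmed that Pablo had believed that who arrived overnight.

9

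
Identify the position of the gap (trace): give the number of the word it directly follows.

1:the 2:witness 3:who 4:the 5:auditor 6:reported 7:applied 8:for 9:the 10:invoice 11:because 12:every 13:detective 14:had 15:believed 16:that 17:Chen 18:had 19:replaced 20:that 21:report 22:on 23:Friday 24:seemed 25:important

The displaced element is "the witness" (word 2).
It is linked across 1 clause boundary (Ø).
It functions as the subject of "applied", so the gap sits immediately after word 6 ("reported").
Base order: The auditor reported the witness applied for the invoice because every detective had believed that Chen had replaced that report on Friday.

6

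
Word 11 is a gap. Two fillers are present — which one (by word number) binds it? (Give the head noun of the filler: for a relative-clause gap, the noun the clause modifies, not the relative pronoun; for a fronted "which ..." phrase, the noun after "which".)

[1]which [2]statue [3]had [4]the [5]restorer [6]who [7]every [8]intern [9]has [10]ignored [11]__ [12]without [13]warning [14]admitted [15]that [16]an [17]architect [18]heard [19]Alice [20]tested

The marked gap is inside the relative clause, the direct object of "ignored".
Its filler is the head noun "restorer" (via "who"), at word 5.
(The other dependency links word 2 to a gap after word 20.)

5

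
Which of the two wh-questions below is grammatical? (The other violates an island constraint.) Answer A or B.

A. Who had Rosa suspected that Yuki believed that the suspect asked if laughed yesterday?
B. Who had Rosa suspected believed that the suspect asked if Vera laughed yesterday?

In A, the wh-phrase is extracted from inside a wh-island (introduced by "if"), which blocks movement.
In B, the extraction path crosses only that-complement boundaries, which are transparent.
So B is grammatical.

B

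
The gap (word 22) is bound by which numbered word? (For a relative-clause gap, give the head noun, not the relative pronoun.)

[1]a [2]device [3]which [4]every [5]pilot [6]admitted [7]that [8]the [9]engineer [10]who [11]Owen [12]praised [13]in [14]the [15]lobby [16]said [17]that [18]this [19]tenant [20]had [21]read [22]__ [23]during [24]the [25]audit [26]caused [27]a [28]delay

2

The gap at 22 is the object of "read", inside a relative clause.
The relative pronoun is "which" (word 3); it is bound by the head noun immediately before it.
Its filler is the head noun "device", at word 2.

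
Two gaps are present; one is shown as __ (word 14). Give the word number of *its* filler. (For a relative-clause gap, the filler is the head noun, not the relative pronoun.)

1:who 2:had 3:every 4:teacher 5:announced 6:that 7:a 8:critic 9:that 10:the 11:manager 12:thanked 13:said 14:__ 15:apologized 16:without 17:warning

1

The marked gap is the subject of "apologized".
Its filler is the fronted wh-phrase "who", at word 1.
(The other dependency links word 8 to a gap after word 12.)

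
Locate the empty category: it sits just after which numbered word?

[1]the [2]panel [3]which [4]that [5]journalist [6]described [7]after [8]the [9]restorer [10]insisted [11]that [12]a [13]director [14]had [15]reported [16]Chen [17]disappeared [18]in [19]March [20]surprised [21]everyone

6

The displaced element is "the panel" (word 2).
It functions as the direct object of "described", so the gap sits immediately after word 6 ("described").
Base order: That journalist described the panel after the restorer insisted that a director had reported Chen disappeared in March.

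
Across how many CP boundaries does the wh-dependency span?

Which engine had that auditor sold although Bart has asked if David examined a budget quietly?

0

"which engine" originates inside the matrix clause — no clause boundary is crossed.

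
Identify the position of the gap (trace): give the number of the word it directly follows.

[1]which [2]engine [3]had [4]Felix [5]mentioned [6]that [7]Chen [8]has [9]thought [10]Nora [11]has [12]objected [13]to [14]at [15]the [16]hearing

The displaced element is "which engine" (word 2).
It is linked across 2 clause boundaries (that → Ø).
It functions as the object of the preposition "to" of "objected", so the gap sits immediately after word 13 ("to").
Base order: Felix had mentioned that Chen has thought Nora has objected to which engine at the hearing.

13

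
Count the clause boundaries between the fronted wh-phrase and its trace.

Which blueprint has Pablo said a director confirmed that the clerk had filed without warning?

"which blueprint" is extracted from the object of "filed".
Boundaries crossed, outermost first: [Ø], [that] — 2 in total.

2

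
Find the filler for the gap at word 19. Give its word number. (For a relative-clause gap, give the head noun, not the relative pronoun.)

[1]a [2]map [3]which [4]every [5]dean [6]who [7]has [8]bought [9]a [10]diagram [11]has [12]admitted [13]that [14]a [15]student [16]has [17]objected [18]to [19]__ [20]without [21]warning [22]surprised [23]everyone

2

The gap at 19 is the prepositional object of "objected", inside a relative clause.
The relative pronoun is "which" (word 3); it is bound by the head noun immediately before it.
Its filler is the head noun "map", at word 2.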